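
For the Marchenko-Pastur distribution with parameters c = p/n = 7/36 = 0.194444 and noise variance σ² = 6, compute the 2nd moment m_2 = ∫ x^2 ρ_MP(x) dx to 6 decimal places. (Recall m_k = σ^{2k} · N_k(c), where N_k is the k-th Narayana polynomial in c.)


E[X²] = σ⁴ (1 + c) (second MP moment). With σ² = 6 (so σ⁴ = 36) and c = 7/36 = 0.194444: E[X²] = 36 · (1 + 0.194444) = 36 · 1.194444.

So E[X^2] = 43.000000.


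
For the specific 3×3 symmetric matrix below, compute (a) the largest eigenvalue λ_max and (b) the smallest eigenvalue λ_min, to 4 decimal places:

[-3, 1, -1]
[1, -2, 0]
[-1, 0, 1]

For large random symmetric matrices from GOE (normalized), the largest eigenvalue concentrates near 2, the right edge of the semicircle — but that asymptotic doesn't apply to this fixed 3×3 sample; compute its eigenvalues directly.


Since M is real symmetric, all three eigenvalues are real; they are the roots of det(λI − M) = λ³ − (tr M) λ² + s λ − det M, where s is the sum of the principal 2×2 minors.
tr M = -3 + (-2) + 1 = -4.
s = ((-3)·(-2) − 1²) + ((-3)·1 − (-1)²) + ((-2)·1 − 0²) = 5 + (-4) + (-2) = -1.
det M (expand along row 1) = (-3)·(-2) − 1·1 + (-1)·(-2) = 7.
Characteristic polynomial: λ³ + 4λ² − λ − 7 = 0.
Substitute λ = y + (tr M)/3 = y − 1.333333 to remove the quadratic term: y³ + p·y + q = 0 with p = s − (tr M)²/3 = -6.333333 and q = −2(tr M)³/27 + (tr M)·s/3 − det M = -0.925926.
Three real roots ⇒ use the trigonometric (Viète) form: r = 2√(−p/3) = 2.905933, φ = arccos(3q/(p·r)) = arccos(0.150931) = 1.419286 rad.
y_k = r·cos(φ/3 − 2πk/3) for k = 0, 1, 2 gives y = 2.586751, -0.146697, -2.440054.
λ_k = y_k − 1.333333 gives λ = 1.2534, -1.4800, -3.7734 (check: the sum is -4.0000 = tr M).

Hence λ_max = 1.2534 and λ_min = -3.7734.


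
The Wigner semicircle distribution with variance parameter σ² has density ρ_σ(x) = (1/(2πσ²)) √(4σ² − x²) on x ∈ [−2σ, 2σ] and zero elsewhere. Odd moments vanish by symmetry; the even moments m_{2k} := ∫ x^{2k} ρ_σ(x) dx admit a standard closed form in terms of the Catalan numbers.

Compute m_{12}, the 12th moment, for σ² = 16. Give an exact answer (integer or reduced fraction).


By the scaled semicircle moment identity, m_{2k} = σ^{2k} · C_k with k = 6.
C_6 = (1/(k+1)) · C(2k, k) = (1/7) · C(12, 6) = (1/7) · 924 = 132.
σ^{2k} = (σ²)^k = (16)^6 = 16777216.

Therefore m_{12} = σ^{12} · C_6 = 16777216 · 132 = 2214592512.


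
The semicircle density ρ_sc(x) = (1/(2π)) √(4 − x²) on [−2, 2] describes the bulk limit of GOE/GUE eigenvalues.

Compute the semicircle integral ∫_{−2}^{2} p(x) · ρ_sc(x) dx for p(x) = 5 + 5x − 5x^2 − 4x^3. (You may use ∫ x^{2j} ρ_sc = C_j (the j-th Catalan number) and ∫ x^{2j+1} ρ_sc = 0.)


Write p(x) = Σ a_i x^i, split into monomials and integrate each against ρ_sc separately.
Using ∫ x^{2j} ρ_sc = C_j = (1/(j+1)) C(2j, j) (Catalan numbers) and ∫ x^{2j+1} ρ_sc = 0 (odd monomials vanish by symmetry):
  i = 0 (even): a_0 · C_{0} = 5 · 1 = 5
  i = 1 (odd): ∫ x^1 ρ_sc = 0 (vanishes)
  i = 2 (even): a_2 · C_{1} = -5 · 1 = -5
  i = 3 (odd): ∫ x^3 ρ_sc = 0 (vanishes)

Summing the contributions: ∫_{−2}^{2} p(x) ρ_sc(x) dx = 5 + (-5) = 0.


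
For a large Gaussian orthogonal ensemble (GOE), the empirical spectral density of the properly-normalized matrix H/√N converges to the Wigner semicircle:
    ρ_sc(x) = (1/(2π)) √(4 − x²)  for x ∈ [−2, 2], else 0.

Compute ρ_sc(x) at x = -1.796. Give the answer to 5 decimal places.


ρ_sc(x) = (1/(2π)) √(4 − x²). With x = -1.796:
  4 − x² = 4 − (-1.796)² = 4 − 3.225616 = 0.774384.
  √(4 − x²) = 0.879991.
  1/(2π) = 0.159155.
  ρ_sc(-1.796) = 0.159155 · 0.879991 = 0.140055.

Rounded to 5 decimal places: ρ_sc(-1.796) ≈ 0.14005.


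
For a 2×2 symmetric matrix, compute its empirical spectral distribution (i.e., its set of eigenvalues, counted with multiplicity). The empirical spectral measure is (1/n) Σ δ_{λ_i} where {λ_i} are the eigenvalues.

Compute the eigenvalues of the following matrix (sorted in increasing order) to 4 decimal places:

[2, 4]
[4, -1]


Since M is real symmetric, both eigenvalues are real; they are the roots of det(λI − M) = λ² − (tr M) λ + det M.
tr M = 2 + (-1) = 1.
det M = 2·(-1) − 4² = -2 − 16 = -18.
Characteristic polynomial: λ² − λ − 18 = 0.
Discriminant Δ = (tr M)² − 4·det M = 1 − (-72) = 73; √Δ = 8.544004.
λ = (tr M ± √Δ)/2 = (1 ± 8.544004)/2, giving (tr M − √Δ)/2 = -3.7720 and (tr M + √Δ)/2 = 4.7720.

Eigenvalues sorted in increasing order: [-3.7720, 4.7720].


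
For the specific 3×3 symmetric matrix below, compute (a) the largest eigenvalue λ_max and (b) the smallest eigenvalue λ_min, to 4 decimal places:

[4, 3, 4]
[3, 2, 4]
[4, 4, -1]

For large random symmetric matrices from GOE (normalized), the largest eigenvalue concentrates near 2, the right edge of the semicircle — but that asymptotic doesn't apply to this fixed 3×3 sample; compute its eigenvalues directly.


Since M is real symmetric, all three eigenvalues are real; they are the roots of det(λI − M) = λ³ − (tr M) λ² + s λ − det M, where s is the sum of the principal 2×2 minors.
tr M = 4 + 2 + (-1) = 5.
s = (4·2 − 3²) + (4·(-1) − 4²) + (2·(-1) − 4²) = -1 + (-20) + (-18) = -39.
det M (expand along row 1) = 4·(-18) − 3·(-19) + 4·4 = 1.
Characteristic polynomial: λ³ − 5λ² − 39λ − 1 = 0.
Substitute λ = y + (tr M)/3 = y + 1.666667 to remove the quadratic term: y³ + p·y + q = 0 with p = s − (tr M)²/3 = -47.333333 and q = −2(tr M)³/27 + (tr M)·s/3 − det M = -75.259259.
Three real roots ⇒ use the trigonometric (Viète) form: r = 2√(−p/3) = 7.944250, φ = arccos(3q/(p·r)) = arccos(0.600428) = 0.926760 rad.
y_k = r·cos(φ/3 − 2πk/3) for k = 0, 1, 2 gives y = 7.568189, -1.692393, -5.875796.
λ_k = y_k + 1.666667 gives λ = 9.2349, -0.0257, -4.2091 (check: the sum is 5.0000 = tr M).

Hence λ_max = 9.2349 and λ_min = -4.2091.


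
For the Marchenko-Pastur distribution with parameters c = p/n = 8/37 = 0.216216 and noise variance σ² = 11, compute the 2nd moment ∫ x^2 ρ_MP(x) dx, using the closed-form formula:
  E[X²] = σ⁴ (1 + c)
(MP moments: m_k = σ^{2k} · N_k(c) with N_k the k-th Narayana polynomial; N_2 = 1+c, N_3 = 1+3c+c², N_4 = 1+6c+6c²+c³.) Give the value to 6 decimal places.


E[X²] = σ⁴ (1 + c) (second MP moment). With σ² = 11 (so σ⁴ = 121) and c = 8/37 = 0.216216: E[X²] = 121 · (1 + 0.216216) = 121 · 1.216216.

So E[X^2] = 147.162162.


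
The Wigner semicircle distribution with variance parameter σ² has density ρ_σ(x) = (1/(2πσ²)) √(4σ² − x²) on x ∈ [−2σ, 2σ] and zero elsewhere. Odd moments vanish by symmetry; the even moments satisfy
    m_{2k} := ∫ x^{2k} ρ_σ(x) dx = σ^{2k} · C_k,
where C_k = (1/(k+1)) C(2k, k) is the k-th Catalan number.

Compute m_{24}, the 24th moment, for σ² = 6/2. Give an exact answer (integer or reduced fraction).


By the scaled semicircle moment identity, m_{2k} = σ^{2k} · C_k with k = 12.
C_12 = (1/(k+1)) · C(2k, k) = (1/13) · C(24, 12) = (1/13) · 2704156 = 208012.
σ^{2k} = (σ²)^k = (6/2)^12 = 531441.

Therefore m_{24} = σ^{24} · C_12 = 531441 · 208012 = 110546105292.


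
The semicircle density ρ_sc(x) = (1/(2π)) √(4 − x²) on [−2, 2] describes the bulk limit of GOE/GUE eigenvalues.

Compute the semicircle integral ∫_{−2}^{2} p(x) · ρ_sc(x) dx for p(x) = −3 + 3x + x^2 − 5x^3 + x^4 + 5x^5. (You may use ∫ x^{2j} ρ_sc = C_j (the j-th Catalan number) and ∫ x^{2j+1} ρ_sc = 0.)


Write p(x) = Σ a_i x^i, split into monomials and integrate each against ρ_sc separately.
Using ∫ x^{2j} ρ_sc = C_j = (1/(j+1)) C(2j, j) (Catalan numbers) and ∫ x^{2j+1} ρ_sc = 0 (odd monomials vanish by symmetry):
  i = 0 (even): a_0 · C_{0} = -3 · 1 = -3
  i = 1 (odd): ∫ x^1 ρ_sc = 0 (vanishes)
  i = 2 (even): a_2 · C_{1} = 1 · 1 = 1
  i = 3 (odd): ∫ x^3 ρ_sc = 0 (vanishes)
  i = 4 (even): a_4 · C_{2} = 1 · 2 = 2
  i = 5 (odd): ∫ x^5 ρ_sc = 0 (vanishes)

Summing the contributions: ∫_{−2}^{2} p(x) ρ_sc(x) dx = (-3) + 1 + 2 = 0.


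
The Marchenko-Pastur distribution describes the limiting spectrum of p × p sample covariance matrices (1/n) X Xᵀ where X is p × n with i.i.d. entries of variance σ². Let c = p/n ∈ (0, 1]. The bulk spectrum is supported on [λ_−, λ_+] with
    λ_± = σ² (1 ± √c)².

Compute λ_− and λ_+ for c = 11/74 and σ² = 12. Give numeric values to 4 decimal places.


c = 11/74 = 0.148649; √c = 0.385550.
λ_− = σ² (1 − √c)² = 12 · (1 − 0.385550)² = 12 · (0.614450)² = 4.530589.
λ_+ = σ² (1 + √c)² = 12 · (1 + 0.385550)² = 12 · (1.385550)² = 23.036979.

Rounded to 4 decimal places: λ_− ≈ 4.5306, λ_+ ≈ 23.0370.


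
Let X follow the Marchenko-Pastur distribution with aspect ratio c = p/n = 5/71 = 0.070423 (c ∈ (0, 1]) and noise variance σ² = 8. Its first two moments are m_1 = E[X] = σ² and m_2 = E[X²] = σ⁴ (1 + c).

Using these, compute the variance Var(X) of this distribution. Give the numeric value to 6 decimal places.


m_1 = E[X] = σ² = 8, so m_1² = 64.
m_2 = E[X²] = σ⁴ (1 + c) = 64 · (1 + 0.070423) = 64 · 1.070423 = 68.507042.
(Note m_2 − m_1² simplifies to c · σ⁴ = 0.070423 · 64.)

Var(X) = m_2 − m_1² = 68.507042 − 64 = 4.507042.


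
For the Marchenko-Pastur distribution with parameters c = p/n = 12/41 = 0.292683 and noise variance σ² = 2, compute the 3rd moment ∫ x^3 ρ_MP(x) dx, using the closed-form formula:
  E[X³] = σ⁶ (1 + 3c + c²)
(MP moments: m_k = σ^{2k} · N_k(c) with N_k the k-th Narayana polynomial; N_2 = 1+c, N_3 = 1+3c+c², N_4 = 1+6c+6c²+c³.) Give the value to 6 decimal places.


E[X³] = σ⁶ (1 + 3c + c²) (third MP moment). With σ² = 2 (so σ⁶ = 8) and c = 12/41 = 0.292683: E[X³] = 8 · (1 + 3·0.292683 + (0.292683)²) = 8 · 1.963712.

So E[X^3] = 15.709697.


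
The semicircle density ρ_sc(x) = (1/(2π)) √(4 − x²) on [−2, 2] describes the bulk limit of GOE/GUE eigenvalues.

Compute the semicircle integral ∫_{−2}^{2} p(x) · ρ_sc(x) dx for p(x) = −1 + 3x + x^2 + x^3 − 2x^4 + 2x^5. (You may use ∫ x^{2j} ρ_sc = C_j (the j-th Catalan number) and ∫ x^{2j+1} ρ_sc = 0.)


Write p(x) = Σ a_i x^i, split into monomials and integrate each against ρ_sc separately.
Using ∫ x^{2j} ρ_sc = C_j = (1/(j+1)) C(2j, j) (Catalan numbers) and ∫ x^{2j+1} ρ_sc = 0 (odd monomials vanish by symmetry):
  i = 0 (even): a_0 · C_{0} = -1 · 1 = -1
  i = 1 (odd): ∫ x^1 ρ_sc = 0 (vanishes)
  i = 2 (even): a_2 · C_{1} = 1 · 1 = 1
  i = 3 (odd): ∫ x^3 ρ_sc = 0 (vanishes)
  i = 4 (even): a_4 · C_{2} = -2 · 2 = -4
  i = 5 (odd): ∫ x^5 ρ_sc = 0 (vanishes)

Summing the contributions: ∫_{−2}^{2} p(x) ρ_sc(x) dx = (-1) + 1 + (-4) = -4.


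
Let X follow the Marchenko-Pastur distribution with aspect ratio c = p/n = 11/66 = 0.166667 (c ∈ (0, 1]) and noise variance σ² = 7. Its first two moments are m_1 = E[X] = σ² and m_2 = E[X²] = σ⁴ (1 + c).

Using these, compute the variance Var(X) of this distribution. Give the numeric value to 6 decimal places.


m_1 = E[X] = σ² = 7, so m_1² = 49.
m_2 = E[X²] = σ⁴ (1 + c) = 49 · (1 + 0.166667) = 49 · 1.166667 = 57.166667.
(Note m_2 − m_1² simplifies to c · σ⁴ = 0.166667 · 49.)

Var(X) = m_2 − m_1² = 57.166667 − 49 = 8.166667.


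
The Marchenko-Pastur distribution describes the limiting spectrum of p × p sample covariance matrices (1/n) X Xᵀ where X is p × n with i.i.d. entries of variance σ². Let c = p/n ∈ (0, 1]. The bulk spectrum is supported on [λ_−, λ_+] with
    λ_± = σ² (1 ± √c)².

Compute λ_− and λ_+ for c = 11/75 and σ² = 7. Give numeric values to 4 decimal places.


c = 11/75 = 0.146667; √c = 0.382971.
λ_− = σ² (1 − √c)² = 7 · (1 − 0.382971)² = 7 · (0.617029)² = 2.665075.
λ_+ = σ² (1 + √c)² = 7 · (1 + 0.382971)² = 7 · (1.382971)² = 13.388258.

Rounded to 4 decimal places: λ_− ≈ 2.6651, λ_+ ≈ 13.3883.


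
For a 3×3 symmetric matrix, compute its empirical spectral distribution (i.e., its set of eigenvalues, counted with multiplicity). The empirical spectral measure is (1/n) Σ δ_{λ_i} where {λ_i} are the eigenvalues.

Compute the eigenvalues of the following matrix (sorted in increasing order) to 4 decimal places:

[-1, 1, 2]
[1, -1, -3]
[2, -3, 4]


Since M is real symmetric, all three eigenvalues are real; they are the roots of det(λI − M) = λ³ − (tr M) λ² + s λ − det M, where s is the sum of the principal 2×2 minors.
tr M = -1 + (-1) + 4 = 2.
s = ((-1)·(-1) − 1²) + ((-1)·4 − 2²) + ((-1)·4 − (-3)²) = 0 + (-8) + (-13) = -21.
det M (expand along row 1) = (-1)·(-13) − 1·10 + 2·(-1) = 1.
Characteristic polynomial: λ³ − 2λ² − 21λ − 1 = 0.
Substitute λ = y + (tr M)/3 = y + 0.666667 to remove the quadratic term: y³ + p·y + q = 0 with p = s − (tr M)²/3 = -22.333333 and q = −2(tr M)³/27 + (tr M)·s/3 − det M = -15.592593.
Three real roots ⇒ use the trigonometric (Viète) form: r = 2√(−p/3) = 5.456902, φ = arccos(3q/(p·r)) = arccos(0.383831) = 1.176855 rad.
y_k = r·cos(φ/3 − 2πk/3) for k = 0, 1, 2 gives y = 5.042384, -0.714509, -4.327875.
λ_k = y_k + 0.666667 gives λ = 5.7091, -0.0478, -3.6612 (check: the sum is 2.0000 = tr M).

Eigenvalues sorted in increasing order: [-3.6612, -0.0478, 5.7091].


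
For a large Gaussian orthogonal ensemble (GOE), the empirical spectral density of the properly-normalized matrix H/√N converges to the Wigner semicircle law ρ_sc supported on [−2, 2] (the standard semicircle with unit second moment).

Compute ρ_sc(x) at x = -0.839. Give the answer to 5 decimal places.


ρ_sc(x) = (1/(2π)) √(4 − x²). With x = -0.839:
  4 − x² = 4 − (-0.839)² = 4 − 0.703921 = 3.296079.
  √(4 − x²) = 1.815511.
  1/(2π) = 0.159155.
  ρ_sc(-0.839) = 0.159155 · 1.815511 = 0.288947.

Rounded to 5 decimal places: ρ_sc(-0.839) ≈ 0.28895.


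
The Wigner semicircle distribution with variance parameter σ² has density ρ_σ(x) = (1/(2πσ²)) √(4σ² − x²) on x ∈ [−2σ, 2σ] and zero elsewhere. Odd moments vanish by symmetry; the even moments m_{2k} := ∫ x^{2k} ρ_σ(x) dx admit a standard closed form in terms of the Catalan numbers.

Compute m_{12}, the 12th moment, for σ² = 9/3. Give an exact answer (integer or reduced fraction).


By the scaled semicircle moment identity, m_{2k} = σ^{2k} · C_k with k = 6.
C_6 = (1/(k+1)) · C(2k, k) = (1/7) · C(12, 6) = (1/7) · 924 = 132.
σ^{2k} = (σ²)^k = (9/3)^6 = 729.

Therefore m_{12} = σ^{12} · C_6 = 729 · 132 = 96228.


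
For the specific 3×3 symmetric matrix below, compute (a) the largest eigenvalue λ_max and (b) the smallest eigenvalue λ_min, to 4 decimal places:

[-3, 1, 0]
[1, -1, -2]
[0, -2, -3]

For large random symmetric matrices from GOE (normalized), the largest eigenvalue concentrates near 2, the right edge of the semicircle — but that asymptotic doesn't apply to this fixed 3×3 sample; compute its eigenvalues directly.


Since M is real symmetric, all three eigenvalues are real; they are the roots of det(λI − M) = λ³ − (tr M) λ² + s λ − det M, where s is the sum of the principal 2×2 minors.
tr M = -3 + (-1) + (-3) = -7.
s = ((-3)·(-1) − 1²) + ((-3)·(-3) − 0²) + ((-1)·(-3) − (-2)²) = 2 + 9 + (-1) = 10.
det M (expand along row 1) = (-3)·(-1) − 1·(-3) + 0·(-2) = 6.
Characteristic polynomial: λ³ + 7λ² + 10λ − 6 = 0.
Substitute λ = y + (tr M)/3 = y − 2.333333 to remove the quadratic term: y³ + p·y + q = 0 with p = s − (tr M)²/3 = -6.333333 and q = −2(tr M)³/27 + (tr M)·s/3 − det M = -3.925926.
Three real roots ⇒ use the trigonometric (Viète) form: r = 2√(−p/3) = 2.905933, φ = arccos(3q/(p·r)) = arccos(0.639949) = 0.876364 rad.
y_k = r·cos(φ/3 − 2πk/3) for k = 0, 1, 2 gives y = 2.782823, -0.666667, -2.116156.
λ_k = y_k − 2.333333 gives λ = 0.4495, -3.0000, -4.4495 (check: the sum is -7.0000 = tr M).

Hence λ_max = 0.4495 and λ_min = -4.4495.


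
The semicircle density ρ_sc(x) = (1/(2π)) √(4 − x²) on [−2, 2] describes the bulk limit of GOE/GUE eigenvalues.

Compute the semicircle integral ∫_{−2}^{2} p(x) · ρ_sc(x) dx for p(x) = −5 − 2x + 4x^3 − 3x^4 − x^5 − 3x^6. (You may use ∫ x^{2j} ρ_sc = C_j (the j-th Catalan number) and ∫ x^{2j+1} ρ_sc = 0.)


Write p(x) = Σ a_i x^i, split into monomials and integrate each against ρ_sc separately.
Using ∫ x^{2j} ρ_sc = C_j = (1/(j+1)) C(2j, j) (Catalan numbers) and ∫ x^{2j+1} ρ_sc = 0 (odd monomials vanish by symmetry):
  i = 0 (even): a_0 · C_{0} = -5 · 1 = -5
  i = 1 (odd): ∫ x^1 ρ_sc = 0 (vanishes)
  i = 3 (odd): ∫ x^3 ρ_sc = 0 (vanishes)
  i = 4 (even): a_4 · C_{2} = -3 · 2 = -6
  i = 5 (odd): ∫ x^5 ρ_sc = 0 (vanishes)
  i = 6 (even): a_6 · C_{3} = -3 · 5 = -15

Summing the contributions: ∫_{−2}^{2} p(x) ρ_sc(x) dx = (-5) + (-6) + (-15) = -26.


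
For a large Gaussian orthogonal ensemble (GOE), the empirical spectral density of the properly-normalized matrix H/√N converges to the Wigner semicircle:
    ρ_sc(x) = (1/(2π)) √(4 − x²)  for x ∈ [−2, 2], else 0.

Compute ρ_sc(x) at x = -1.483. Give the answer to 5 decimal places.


ρ_sc(x) = (1/(2π)) √(4 − x²). With x = -1.483:
  4 − x² = 4 − (-1.483)² = 4 − 2.199289 = 1.800711.
  √(4 − x²) = 1.341906.
  1/(2π) = 0.159155.
  ρ_sc(-1.483) = 0.159155 · 1.341906 = 0.213571.

Rounded to 5 decimal places: ρ_sc(-1.483) ≈ 0.21357.


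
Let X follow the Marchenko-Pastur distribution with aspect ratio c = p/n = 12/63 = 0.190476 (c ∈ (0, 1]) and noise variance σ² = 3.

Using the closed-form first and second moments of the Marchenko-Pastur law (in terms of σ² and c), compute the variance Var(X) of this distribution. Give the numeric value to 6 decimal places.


Recall the MP moments m_1 = E[X] = σ² and m_2 = E[X²] = σ⁴ (1 + c).
m_1 = E[X] = σ² = 3, so m_1² = 9.
m_2 = E[X²] = σ⁴ (1 + c) = 9 · (1 + 0.190476) = 9 · 1.190476 = 10.714286.
(Note m_2 − m_1² simplifies to c · σ⁴ = 0.190476 · 9.)

Var(X) = m_2 − m_1² = 10.714286 − 9 = 1.714286.


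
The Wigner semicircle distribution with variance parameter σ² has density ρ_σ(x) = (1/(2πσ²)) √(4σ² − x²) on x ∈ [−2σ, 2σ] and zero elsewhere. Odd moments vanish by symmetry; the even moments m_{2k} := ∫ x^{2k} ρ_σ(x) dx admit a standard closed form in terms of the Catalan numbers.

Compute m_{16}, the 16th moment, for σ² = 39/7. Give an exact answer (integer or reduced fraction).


By the scaled semicircle moment identity, m_{2k} = σ^{2k} · C_k with k = 8.
C_8 = (1/(k+1)) · C(2k, k) = (1/9) · C(16, 8) = (1/9) · 12870 = 1430.
σ^{2k} = (σ²)^k = (39/7)^8 = 5352009260481/5764801.

Therefore m_{16} = σ^{16} · C_8 = (5352009260481/5764801) · 1430 = 7653373242487830/5764801.


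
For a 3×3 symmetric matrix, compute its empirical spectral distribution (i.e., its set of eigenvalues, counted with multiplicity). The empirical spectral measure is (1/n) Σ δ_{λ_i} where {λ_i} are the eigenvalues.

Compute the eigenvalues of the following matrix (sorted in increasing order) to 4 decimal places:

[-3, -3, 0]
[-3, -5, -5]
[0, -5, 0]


Since M is real symmetric, all three eigenvalues are real; they are the roots of det(λI − M) = λ³ − (tr M) λ² + s λ − det M, where s is the sum of the principal 2×2 minors.
tr M = -3 + (-5) + 0 = -8.
s = ((-3)·(-5) − (-3)²) + ((-3)·0 − 0²) + ((-5)·0 − (-5)²) = 6 + 0 + (-25) = -19.
det M (expand along row 1) = (-3)·(-25) − (-3)·0 + 0·15 = 75.
Characteristic polynomial: λ³ + 8λ² − 19λ − 75 = 0.
Substitute λ = y + (tr M)/3 = y − 2.666667 to remove the quadratic term: y³ + p·y + q = 0 with p = s − (tr M)²/3 = -40.333333 and q = −2(tr M)³/27 + (tr M)·s/3 − det M = 13.592593.
Three real roots ⇒ use the trigonometric (Viète) form: r = 2√(−p/3) = 7.333333, φ = arccos(3q/(p·r)) = arccos(-0.137866) = 1.709103 rad.
y_k = r·cos(φ/3 − 2πk/3) for k = 0, 1, 2 gives y = 6.175123, 0.337964, -6.513087.
λ_k = y_k − 2.666667 gives λ = 3.5085, -2.3287, -9.1798 (check: the sum is -8.0000 = tr M).

Eigenvalues sorted in increasing order: [-9.1798, -2.3287, 3.5085].


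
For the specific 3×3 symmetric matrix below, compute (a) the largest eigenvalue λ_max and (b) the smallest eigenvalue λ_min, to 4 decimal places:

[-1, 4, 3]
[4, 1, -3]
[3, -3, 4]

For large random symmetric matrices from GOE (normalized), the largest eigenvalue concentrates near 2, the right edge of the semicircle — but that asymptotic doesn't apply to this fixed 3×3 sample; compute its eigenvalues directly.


Since M is real symmetric, all three eigenvalues are real; they are the roots of det(λI − M) = λ³ − (tr M) λ² + s λ − det M, where s is the sum of the principal 2×2 minors.
tr M = -1 + 1 + 4 = 4.
s = ((-1)·1 − 4²) + ((-1)·4 − 3²) + (1·4 − (-3)²) = -17 + (-13) + (-5) = -35.
det M (expand along row 1) = (-1)·(-5) − 4·25 + 3·(-15) = -140.
Characteristic polynomial: λ³ − 4λ² − 35λ + 140 = 0.
Substitute λ = y + (tr M)/3 = y + 1.333333 to remove the quadratic term: y³ + p·y + q = 0 with p = s − (tr M)²/3 = -40.333333 and q = −2(tr M)³/27 + (tr M)·s/3 − det M = 88.592593.
Three real roots ⇒ use the trigonometric (Viète) form: r = 2√(−p/3) = 7.333333, φ = arccos(3q/(p·r)) = arccos(-0.898573) = 2.687302 rad.
y_k = r·cos(φ/3 − 2πk/3) for k = 0, 1, 2 gives y = 4.582746, 2.666667, -7.249413.
λ_k = y_k + 1.333333 gives λ = 5.9161, 4.0000, -5.9161 (check: the sum is 4.0000 = tr M).

Hence λ_max = 5.9161 and λ_min = -5.9161.


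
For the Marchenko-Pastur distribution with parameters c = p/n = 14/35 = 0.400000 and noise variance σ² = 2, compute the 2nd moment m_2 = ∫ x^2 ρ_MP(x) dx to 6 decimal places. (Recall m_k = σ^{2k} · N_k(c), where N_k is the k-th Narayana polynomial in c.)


E[X²] = σ⁴ (1 + c) (second MP moment). With σ² = 2 (so σ⁴ = 4) and c = 14/35 = 0.400000: E[X²] = 4 · (1 + 0.400000) = 4 · 1.400000.

So E[X^2] = 5.600000.


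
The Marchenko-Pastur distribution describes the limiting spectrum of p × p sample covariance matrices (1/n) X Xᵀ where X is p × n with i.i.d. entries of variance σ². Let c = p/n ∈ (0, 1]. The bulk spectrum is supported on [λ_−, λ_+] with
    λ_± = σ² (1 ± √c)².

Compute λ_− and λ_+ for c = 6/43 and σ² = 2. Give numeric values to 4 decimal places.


c = 6/43 = 0.139535; √c = 0.373544.
λ_− = σ² (1 − √c)² = 2 · (1 − 0.373544)² = 2 · (0.626456)² = 0.784895.
λ_+ = σ² (1 + √c)² = 2 · (1 + 0.373544)² = 2 · (1.373544)² = 3.773245.

Rounded to 4 decimal places: λ_− ≈ 0.7849, λ_+ ≈ 3.7732.


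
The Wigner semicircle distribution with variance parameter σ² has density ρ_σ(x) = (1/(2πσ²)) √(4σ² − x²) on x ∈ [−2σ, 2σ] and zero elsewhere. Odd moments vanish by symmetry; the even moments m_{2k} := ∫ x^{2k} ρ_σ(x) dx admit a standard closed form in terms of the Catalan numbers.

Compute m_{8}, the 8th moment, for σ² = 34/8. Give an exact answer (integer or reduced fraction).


By the scaled semicircle moment identity, m_{2k} = σ^{2k} · C_k with k = 4.
C_4 = (1/(k+1)) · C(2k, k) = (1/5) · C(8, 4) = (1/5) · 70 = 14.
σ^{2k} = (σ²)^k = (34/8)^4 = 83521/256.

Therefore m_{8} = σ^{8} · C_4 = (83521/256) · 14 = 584647/128.


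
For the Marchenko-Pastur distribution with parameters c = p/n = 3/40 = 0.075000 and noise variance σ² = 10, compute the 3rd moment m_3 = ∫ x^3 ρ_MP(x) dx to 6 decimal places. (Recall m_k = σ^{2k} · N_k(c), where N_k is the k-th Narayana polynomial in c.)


E[X³] = σ⁶ (1 + 3c + c²) (third MP moment). With σ² = 10 (so σ⁶ = 1000) and c = 3/40 = 0.075000: E[X³] = 1000 · (1 + 3·0.075000 + (0.075000)²) = 1000 · 1.230625.

So E[X^3] = 1230.625000.


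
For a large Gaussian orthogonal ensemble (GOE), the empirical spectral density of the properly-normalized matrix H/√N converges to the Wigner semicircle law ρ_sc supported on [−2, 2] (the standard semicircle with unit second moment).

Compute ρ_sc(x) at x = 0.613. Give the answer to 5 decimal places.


ρ_sc(x) = (1/(2π)) √(4 − x²). With x = 0.613:
  4 − x² = 4 − (0.613)² = 4 − 0.375769 = 3.624231.
  √(4 − x²) = 1.903741.
  1/(2π) = 0.159155.
  ρ_sc(0.613) = 0.159155 · 1.903741 = 0.302990.

Rounded to 5 decimal places: ρ_sc(0.613) ≈ 0.30299.


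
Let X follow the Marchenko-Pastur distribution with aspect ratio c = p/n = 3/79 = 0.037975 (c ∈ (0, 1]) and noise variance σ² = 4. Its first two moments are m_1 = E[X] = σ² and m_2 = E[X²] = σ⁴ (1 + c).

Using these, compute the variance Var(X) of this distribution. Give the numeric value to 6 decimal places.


m_1 = E[X] = σ² = 4, so m_1² = 16.
m_2 = E[X²] = σ⁴ (1 + c) = 16 · (1 + 0.037975) = 16 · 1.037975 = 16.607595.
(Note m_2 − m_1² simplifies to c · σ⁴ = 0.037975 · 16.)

Var(X) = m_2 − m_1² = 16.607595 − 16 = 0.607595.


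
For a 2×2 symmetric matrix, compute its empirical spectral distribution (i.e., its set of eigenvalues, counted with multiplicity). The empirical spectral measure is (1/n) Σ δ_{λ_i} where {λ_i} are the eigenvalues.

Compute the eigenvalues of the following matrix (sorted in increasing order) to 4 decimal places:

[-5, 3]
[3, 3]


Since M is real symmetric, both eigenvalues are real; they are the roots of det(λI − M) = λ² − (tr M) λ + det M.
tr M = -5 + 3 = -2.
det M = (-5)·3 − 3² = -15 − 9 = -24.
Characteristic polynomial: λ² + 2λ − 24 = 0.
Discriminant Δ = (tr M)² − 4·det M = 4 − (-96) = 100; √Δ = 10.000000.
λ = (tr M ± √Δ)/2 = (-2 ± 10.000000)/2, giving (tr M − √Δ)/2 = -6.0000 and (tr M + √Δ)/2 = 4.0000.

Eigenvalues sorted in increasing order: [-6.0000, 4.0000].


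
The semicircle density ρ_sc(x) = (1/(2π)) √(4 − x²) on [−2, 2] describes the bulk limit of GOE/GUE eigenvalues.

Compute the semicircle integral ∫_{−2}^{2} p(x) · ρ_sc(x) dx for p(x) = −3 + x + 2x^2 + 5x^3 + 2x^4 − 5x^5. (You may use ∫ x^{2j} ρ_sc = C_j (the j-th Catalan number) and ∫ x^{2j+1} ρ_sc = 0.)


Write p(x) = Σ a_i x^i, split into monomials and integrate each against ρ_sc separately.
Using ∫ x^{2j} ρ_sc = C_j = (1/(j+1)) C(2j, j) (Catalan numbers) and ∫ x^{2j+1} ρ_sc = 0 (odd monomials vanish by symmetry):
  i = 0 (even): a_0 · C_{0} = -3 · 1 = -3
  i = 1 (odd): ∫ x^1 ρ_sc = 0 (vanishes)
  i = 2 (even): a_2 · C_{1} = 2 · 1 = 2
  i = 3 (odd): ∫ x^3 ρ_sc = 0 (vanishes)
  i = 4 (even): a_4 · C_{2} = 2 · 2 = 4
  i = 5 (odd): ∫ x^5 ρ_sc = 0 (vanishes)

Summing the contributions: ∫_{−2}^{2} p(x) ρ_sc(x) dx = (-3) + 2 + 4 = 3.


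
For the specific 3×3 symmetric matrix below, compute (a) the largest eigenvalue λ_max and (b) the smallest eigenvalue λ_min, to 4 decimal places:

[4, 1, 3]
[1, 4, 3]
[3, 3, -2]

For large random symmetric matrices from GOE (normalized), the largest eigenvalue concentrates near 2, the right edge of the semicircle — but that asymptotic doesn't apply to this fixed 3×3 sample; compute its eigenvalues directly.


Since M is real symmetric, all three eigenvalues are real; they are the roots of det(λI − M) = λ³ − (tr M) λ² + s λ − det M, where s is the sum of the principal 2×2 minors.
tr M = 4 + 4 + (-2) = 6.
s = (4·4 − 1²) + (4·(-2) − 3²) + (4·(-2) − 3²) = 15 + (-17) + (-17) = -19.
det M (expand along row 1) = 4·(-17) − 1·(-11) + 3·(-9) = -84.
Characteristic polynomial: λ³ − 6λ² − 19λ + 84 = 0.
Substitute λ = y + (tr M)/3 = y + 2.000000 to remove the quadratic term: y³ + p·y + q = 0 with p = s − (tr M)²/3 = -31.000000 and q = −2(tr M)³/27 + (tr M)·s/3 − det M = 30.000000.
Three real roots ⇒ use the trigonometric (Viète) form: r = 2√(−p/3) = 6.429101, φ = arccos(3q/(p·r)) = arccos(-0.451576) = 2.039327 rad.
y_k = r·cos(φ/3 − 2πk/3) for k = 0, 1, 2 gives y = 5.000000, 1.000000, -6.000000.
λ_k = y_k + 2.000000 gives λ = 7.0000, 3.0000, -4.0000 (check: the sum is 6.0000 = tr M).

Hence λ_max = 7.0000 and λ_min = -4.0000.


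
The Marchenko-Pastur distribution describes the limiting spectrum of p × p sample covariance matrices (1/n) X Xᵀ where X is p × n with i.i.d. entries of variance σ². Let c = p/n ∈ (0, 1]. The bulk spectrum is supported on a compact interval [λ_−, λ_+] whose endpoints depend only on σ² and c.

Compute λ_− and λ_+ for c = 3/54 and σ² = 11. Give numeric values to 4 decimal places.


c = 3/54 = 0.055556; √c = 0.235702.
λ_− = σ² (1 − √c)² = 11 · (1 − 0.235702)² = 11 · (0.764298)² = 6.425661.
λ_+ = σ² (1 + √c)² = 11 · (1 + 0.235702)² = 11 · (1.235702)² = 16.796561.

Rounded to 4 decimal places: λ_− ≈ 6.4257, λ_+ ≈ 16.7966.


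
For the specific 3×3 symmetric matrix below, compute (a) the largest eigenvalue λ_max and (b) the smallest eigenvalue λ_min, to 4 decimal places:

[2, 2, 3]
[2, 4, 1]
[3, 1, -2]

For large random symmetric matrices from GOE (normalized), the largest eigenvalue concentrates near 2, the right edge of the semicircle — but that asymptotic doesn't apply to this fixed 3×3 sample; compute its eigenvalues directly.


Since M is real symmetric, all three eigenvalues are real; they are the roots of det(λI − M) = λ³ − (tr M) λ² + s λ − det M, where s is the sum of the principal 2×2 minors.
tr M = 2 + 4 + (-2) = 4.
s = (2·4 − 2²) + (2·(-2) − 3²) + (4·(-2) − 1²) = 4 + (-13) + (-9) = -18.
det M (expand along row 1) = 2·(-9) − 2·(-7) + 3·(-10) = -34.
Characteristic polynomial: λ³ − 4λ² − 18λ + 34 = 0.
Substitute λ = y + (tr M)/3 = y + 1.333333 to remove the quadratic term: y³ + p·y + q = 0 with p = s − (tr M)²/3 = -23.333333 and q = −2(tr M)³/27 + (tr M)·s/3 − det M = 5.259259.
Three real roots ⇒ use the trigonometric (Viète) form: r = 2√(−p/3) = 5.577734, φ = arccos(3q/(p·r)) = arccos(-0.121230) = 1.692326 rad.
y_k = r·cos(φ/3 − 2πk/3) for k = 0, 1, 2 gives y = 4.713551, 0.225891, -4.939441.
λ_k = y_k + 1.333333 gives λ = 6.0469, 1.5592, -3.6061 (check: the sum is 4.0000 = tr M).

Hence λ_max = 6.0469 and λ_min = -3.6061.


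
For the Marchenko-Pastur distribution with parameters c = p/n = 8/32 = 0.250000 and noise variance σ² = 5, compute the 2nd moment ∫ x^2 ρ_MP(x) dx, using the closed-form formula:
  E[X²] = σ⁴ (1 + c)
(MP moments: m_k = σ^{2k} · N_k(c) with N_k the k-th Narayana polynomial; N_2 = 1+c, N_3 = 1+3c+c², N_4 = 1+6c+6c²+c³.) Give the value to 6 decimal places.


E[X²] = σ⁴ (1 + c) (second MP moment). With σ² = 5 (so σ⁴ = 25) and c = 8/32 = 0.250000: E[X²] = 25 · (1 + 0.250000) = 25 · 1.250000.

So E[X^2] = 31.250000.


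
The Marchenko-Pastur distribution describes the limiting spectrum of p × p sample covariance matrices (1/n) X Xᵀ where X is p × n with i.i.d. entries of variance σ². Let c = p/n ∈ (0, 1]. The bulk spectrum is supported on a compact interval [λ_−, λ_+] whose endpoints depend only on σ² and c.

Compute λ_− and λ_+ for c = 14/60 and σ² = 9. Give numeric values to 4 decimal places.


c = 14/60 = 0.233333; √c = 0.483046.
λ_− = σ² (1 − √c)² = 9 · (1 − 0.483046)² = 9 · (0.516954)² = 2.405174.
λ_+ = σ² (1 + √c)² = 9 · (1 + 0.483046)² = 9 · (1.483046)² = 19.794826.

Rounded to 4 decimal places: λ_− ≈ 2.4052, λ_+ ≈ 19.7948.


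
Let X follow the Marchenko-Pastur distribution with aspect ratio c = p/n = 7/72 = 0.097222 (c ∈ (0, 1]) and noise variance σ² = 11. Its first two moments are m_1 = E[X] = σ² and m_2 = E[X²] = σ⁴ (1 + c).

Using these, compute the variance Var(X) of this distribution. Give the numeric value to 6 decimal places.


m_1 = E[X] = σ² = 11, so m_1² = 121.
m_2 = E[X²] = σ⁴ (1 + c) = 121 · (1 + 0.097222) = 121 · 1.097222 = 132.763889.
(Note m_2 − m_1² simplifies to c · σ⁴ = 0.097222 · 121.)

Var(X) = m_2 − m_1² = 132.763889 − 121 = 11.763889.


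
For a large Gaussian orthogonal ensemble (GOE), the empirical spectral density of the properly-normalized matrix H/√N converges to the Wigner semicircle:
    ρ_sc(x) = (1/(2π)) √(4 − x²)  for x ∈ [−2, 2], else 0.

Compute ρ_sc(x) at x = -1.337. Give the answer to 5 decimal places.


ρ_sc(x) = (1/(2π)) √(4 − x²). With x = -1.337:
  4 − x² = 4 − (-1.337)² = 4 − 1.787569 = 2.212431.
  √(4 − x²) = 1.487424.
  1/(2π) = 0.159155.
  ρ_sc(-1.337) = 0.159155 · 1.487424 = 0.236731.

Rounded to 5 decimal places: ρ_sc(-1.337) ≈ 0.23673.


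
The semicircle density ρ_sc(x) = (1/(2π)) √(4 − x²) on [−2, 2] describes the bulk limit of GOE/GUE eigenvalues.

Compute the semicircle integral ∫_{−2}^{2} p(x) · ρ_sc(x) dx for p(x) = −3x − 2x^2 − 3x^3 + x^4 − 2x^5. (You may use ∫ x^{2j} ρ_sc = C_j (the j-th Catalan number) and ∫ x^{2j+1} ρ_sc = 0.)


Write p(x) = Σ a_i x^i, split into monomials and integrate each against ρ_sc separately.
Using ∫ x^{2j} ρ_sc = C_j = (1/(j+1)) C(2j, j) (Catalan numbers) and ∫ x^{2j+1} ρ_sc = 0 (odd monomials vanish by symmetry):
  i = 1 (odd): ∫ x^1 ρ_sc = 0 (vanishes)
  i = 2 (even): a_2 · C_{1} = -2 · 1 = -2
  i = 3 (odd): ∫ x^3 ρ_sc = 0 (vanishes)
  i = 4 (even): a_4 · C_{2} = 1 · 2 = 2
  i = 5 (odd): ∫ x^5 ρ_sc = 0 (vanishes)

Summing the contributions: ∫_{−2}^{2} p(x) ρ_sc(x) dx = (-2) + 2 = 0.


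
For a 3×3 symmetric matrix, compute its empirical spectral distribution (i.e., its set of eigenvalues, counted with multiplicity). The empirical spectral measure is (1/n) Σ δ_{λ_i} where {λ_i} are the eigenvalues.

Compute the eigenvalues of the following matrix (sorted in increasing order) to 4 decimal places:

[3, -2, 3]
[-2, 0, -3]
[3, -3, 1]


Since M is real symmetric, all three eigenvalues are real; they are the roots of det(λI − M) = λ³ − (tr M) λ² + s λ − det M, where s is the sum of the principal 2×2 minors.
tr M = 3 + 0 + 1 = 4.
s = (3·0 − (-2)²) + (3·1 − 3²) + (0·1 − (-3)²) = -4 + (-6) + (-9) = -19.
det M (expand along row 1) = 3·(-9) − (-2)·7 + 3·6 = 5.
Characteristic polynomial: λ³ − 4λ² − 19λ − 5 = 0.
Substitute λ = y + (tr M)/3 = y + 1.333333 to remove the quadratic term: y³ + p·y + q = 0 with p = s − (tr M)²/3 = -24.333333 and q = −2(tr M)³/27 + (tr M)·s/3 − det M = -35.074074.
Three real roots ⇒ use the trigonometric (Viète) form: r = 2√(−p/3) = 5.696002, φ = arccos(3q/(p·r)) = arccos(0.759164) = 0.708768 rad.
y_k = r·cos(φ/3 − 2πk/3) for k = 0, 1, 2 gives y = 5.537774, -1.614275, -3.923499.
λ_k = y_k + 1.333333 gives λ = 6.8711, -0.2809, -2.5902 (check: the sum is 4.0000 = tr M).

Eigenvalues sorted in increasing order: [-2.5902, -0.2809, 6.8711].


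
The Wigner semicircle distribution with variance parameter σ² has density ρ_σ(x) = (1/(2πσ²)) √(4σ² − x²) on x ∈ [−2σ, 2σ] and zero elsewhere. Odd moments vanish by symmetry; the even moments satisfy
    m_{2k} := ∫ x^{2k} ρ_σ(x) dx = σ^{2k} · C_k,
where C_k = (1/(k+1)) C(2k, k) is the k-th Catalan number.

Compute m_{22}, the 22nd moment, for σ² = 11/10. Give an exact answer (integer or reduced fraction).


By the scaled semicircle moment identity, m_{2k} = σ^{2k} · C_k with k = 11.
C_11 = (1/(k+1)) · C(2k, k) = (1/12) · C(22, 11) = (1/12) · 705432 = 58786.
σ^{2k} = (σ²)^k = (11/10)^11 = 285311670611/100000000000.

Therefore m_{22} = σ^{22} · C_11 = (285311670611/100000000000) · 58786 = 8386165934269123/50000000000.


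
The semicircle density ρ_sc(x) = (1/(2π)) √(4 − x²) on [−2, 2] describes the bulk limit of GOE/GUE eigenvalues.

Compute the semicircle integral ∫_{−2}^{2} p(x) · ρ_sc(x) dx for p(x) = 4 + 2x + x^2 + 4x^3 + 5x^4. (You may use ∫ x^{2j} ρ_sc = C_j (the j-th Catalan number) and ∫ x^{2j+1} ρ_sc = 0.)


Write p(x) = Σ a_i x^i, split into monomials and integrate each against ρ_sc separately.
Using ∫ x^{2j} ρ_sc = C_j = (1/(j+1)) C(2j, j) (Catalan numbers) and ∫ x^{2j+1} ρ_sc = 0 (odd monomials vanish by symmetry):
  i = 0 (even): a_0 · C_{0} = 4 · 1 = 4
  i = 1 (odd): ∫ x^1 ρ_sc = 0 (vanishes)
  i = 2 (even): a_2 · C_{1} = 1 · 1 = 1
  i = 3 (odd): ∫ x^3 ρ_sc = 0 (vanishes)
  i = 4 (even): a_4 · C_{2} = 5 · 2 = 10

Summing the contributions: ∫_{−2}^{2} p(x) ρ_sc(x) dx = 4 + 1 + 10 = 15.


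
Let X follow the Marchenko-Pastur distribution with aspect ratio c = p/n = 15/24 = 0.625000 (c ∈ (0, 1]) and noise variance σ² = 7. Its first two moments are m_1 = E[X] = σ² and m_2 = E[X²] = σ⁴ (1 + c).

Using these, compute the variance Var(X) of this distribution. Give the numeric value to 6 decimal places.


m_1 = E[X] = σ² = 7, so m_1² = 49.
m_2 = E[X²] = σ⁴ (1 + c) = 49 · (1 + 0.625000) = 49 · 1.625000 = 79.625000.
(Note m_2 − m_1² simplifies to c · σ⁴ = 0.625000 · 49.)

Var(X) = m_2 − m_1² = 79.625000 − 49 = 30.625000.


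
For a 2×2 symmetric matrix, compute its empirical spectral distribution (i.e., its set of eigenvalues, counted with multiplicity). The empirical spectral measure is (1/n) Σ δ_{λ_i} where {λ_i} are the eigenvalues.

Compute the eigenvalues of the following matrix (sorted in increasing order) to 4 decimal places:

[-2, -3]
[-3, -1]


Since M is real symmetric, both eigenvalues are real; they are the roots of det(λI − M) = λ² − (tr M) λ + det M.
tr M = -2 + (-1) = -3.
det M = (-2)·(-1) − (-3)² = 2 − 9 = -7.
Characteristic polynomial: λ² + 3λ − 7 = 0.
Discriminant Δ = (tr M)² − 4·det M = 9 − (-28) = 37; √Δ = 6.082763.
λ = (tr M ± √Δ)/2 = (-3 ± 6.082763)/2, giving (tr M − √Δ)/2 = -4.5414 and (tr M + √Δ)/2 = 1.5414.

Eigenvalues sorted in increasing order: [-4.5414, 1.5414].


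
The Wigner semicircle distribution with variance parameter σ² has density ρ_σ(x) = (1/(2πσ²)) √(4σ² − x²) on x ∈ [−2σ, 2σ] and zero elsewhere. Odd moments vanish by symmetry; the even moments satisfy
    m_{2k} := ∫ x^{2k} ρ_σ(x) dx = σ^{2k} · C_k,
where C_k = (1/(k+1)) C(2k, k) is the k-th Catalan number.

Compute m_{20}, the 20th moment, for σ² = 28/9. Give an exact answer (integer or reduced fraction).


By the scaled semicircle moment identity, m_{2k} = σ^{2k} · C_k with k = 10.
C_10 = (1/(k+1)) · C(2k, k) = (1/11) · C(20, 10) = (1/11) · 184756 = 16796.
σ^{2k} = (σ²)^k = (28/9)^10 = 296196766695424/3486784401.

Therefore m_{20} = σ^{20} · C_10 = (296196766695424/3486784401) · 16796 = 4974920893416341504/3486784401.


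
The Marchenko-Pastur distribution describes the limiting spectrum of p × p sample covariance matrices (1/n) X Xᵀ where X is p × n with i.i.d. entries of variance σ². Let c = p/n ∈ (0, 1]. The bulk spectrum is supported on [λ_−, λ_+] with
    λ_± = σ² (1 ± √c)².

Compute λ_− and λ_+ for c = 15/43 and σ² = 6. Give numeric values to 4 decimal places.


c = 15/43 = 0.348837; √c = 0.590624.
λ_− = σ² (1 − √c)² = 6 · (1 − 0.590624)² = 6 · (0.409376)² = 1.005530.
λ_+ = σ² (1 + √c)² = 6 · (1 + 0.590624)² = 6 · (1.590624)² = 15.180516.

Rounded to 4 decimal places: λ_− ≈ 1.0055, λ_+ ≈ 15.1805.


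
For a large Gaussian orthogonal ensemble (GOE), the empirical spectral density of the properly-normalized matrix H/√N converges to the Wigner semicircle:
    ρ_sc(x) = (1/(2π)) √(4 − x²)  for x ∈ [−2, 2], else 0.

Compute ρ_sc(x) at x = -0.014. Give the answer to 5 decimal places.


ρ_sc(x) = (1/(2π)) √(4 − x²). With x = -0.014:
  4 − x² = 4 − (-0.014)² = 4 − 0.000196 = 3.999804.
  √(4 − x²) = 1.999951.
  1/(2π) = 0.159155.
  ρ_sc(-0.014) = 0.159155 · 1.999951 = 0.318302.

Rounded to 5 decimal places: ρ_sc(-0.014) ≈ 0.31830.


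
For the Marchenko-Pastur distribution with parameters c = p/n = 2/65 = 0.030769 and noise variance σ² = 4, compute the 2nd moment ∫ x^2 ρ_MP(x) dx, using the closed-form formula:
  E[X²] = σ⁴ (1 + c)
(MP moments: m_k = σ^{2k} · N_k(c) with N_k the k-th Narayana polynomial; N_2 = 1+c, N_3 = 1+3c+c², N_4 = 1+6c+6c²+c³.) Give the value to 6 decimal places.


E[X²] = σ⁴ (1 + c) (second MP moment). With σ² = 4 (so σ⁴ = 16) and c = 2/65 = 0.030769: E[X²] = 16 · (1 + 0.030769) = 16 · 1.030769.

So E[X^2] = 16.492308.
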